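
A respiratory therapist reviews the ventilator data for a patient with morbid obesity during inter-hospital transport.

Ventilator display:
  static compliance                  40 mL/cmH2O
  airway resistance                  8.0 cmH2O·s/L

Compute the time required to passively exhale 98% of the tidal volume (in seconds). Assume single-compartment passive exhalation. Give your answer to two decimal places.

1.25

τ = R × C = 8.0 × 40 mL/cmH2O = 8.0 × 0.040 L/cmH2O = 0.32 s.
Exhaled fraction f = 1 − e^(−t/τ) → t = −τ·ln(1 − f) = −0.32·ln(0.02) = 1.252 s.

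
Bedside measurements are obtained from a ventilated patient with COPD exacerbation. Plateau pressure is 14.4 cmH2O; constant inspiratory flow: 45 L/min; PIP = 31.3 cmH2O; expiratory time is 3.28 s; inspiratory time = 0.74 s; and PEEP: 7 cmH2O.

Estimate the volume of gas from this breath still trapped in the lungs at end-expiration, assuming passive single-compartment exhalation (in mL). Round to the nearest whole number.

80

Flow: 45 L/min ÷ 60 = 0.75 L/s.
Vt = flow × Ti = 0.75 L/s × 0.74 s × 1000 mL/L = 555.0 mL.
R = (PIP − Pplat)/V̇ = (31.3 − 14.4) / 0.75 = 16.9/0.75 = 22.533 cmH2O·s/L.
C = Vt/(Pplat − PEEP) = 555.0 / (14.4 − 7) = 555.0/7.4 = 75.0 mL/cmH2O.
τ = R × C = 22.533 × 0.075 L/cmH2O = 1.69 s.
Fraction remaining = e^(−Te/τ) = e^(−3.28/1.69) = 0.1436.
Trapped volume = 555.0 × 0.1436 = 79.698 mL.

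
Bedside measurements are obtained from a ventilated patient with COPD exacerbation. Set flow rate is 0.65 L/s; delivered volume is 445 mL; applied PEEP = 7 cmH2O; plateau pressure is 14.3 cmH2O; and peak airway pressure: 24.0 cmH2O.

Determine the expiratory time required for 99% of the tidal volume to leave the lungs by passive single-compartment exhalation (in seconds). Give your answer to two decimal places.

R = (PIP − Pplat)/V̇ = (24.0 − 14.3) / 0.65 = 9.7/0.65 = 14.923 cmH2O·s/L.
C = Vt/(Pplat − PEEP) = 445.0 / (14.3 − 7) = 445.0/7.3 = 60.959 mL/cmH2O.
τ = R × C = 14.923 × 0.06096 L/cmH2O = 0.9097 s.
t = −τ·ln(1 − 0.99) = −0.9097·ln(0.01) = 4.189 s.

4.19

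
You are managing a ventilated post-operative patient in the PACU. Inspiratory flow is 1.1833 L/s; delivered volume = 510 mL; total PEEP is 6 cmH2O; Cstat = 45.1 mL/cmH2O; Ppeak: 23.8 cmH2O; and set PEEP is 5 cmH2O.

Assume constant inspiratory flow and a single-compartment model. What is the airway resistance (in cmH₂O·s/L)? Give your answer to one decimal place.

5.5

Total PEEP = 6 cmH2O (set 5 + intrinsic 1); this is the baseline alveolar pressure.
Equation of motion (constant flow): PIP = Vt/C + R·V̇ + PEEP.
R·V̇ = PIP − Vt/C − PEEP = 23.8 − 510/45.1 − 6 = 23.8 − 11.308 − 6 = 6.492 cmH2O.
R = 6.492 / 1.1833 = 5.486 cmH2O·s/L.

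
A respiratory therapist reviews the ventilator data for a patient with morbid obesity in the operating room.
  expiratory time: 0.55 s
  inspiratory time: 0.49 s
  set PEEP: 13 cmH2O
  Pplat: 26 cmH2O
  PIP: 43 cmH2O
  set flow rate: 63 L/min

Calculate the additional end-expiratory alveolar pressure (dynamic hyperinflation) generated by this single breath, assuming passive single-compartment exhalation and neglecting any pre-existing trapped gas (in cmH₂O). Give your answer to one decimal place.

Flow: 63 L/min ÷ 60 = 1.05 L/s.
Vt = flow × Ti = 1.05 L/s × 0.49 s × 1000 mL/L = 514.5 mL.
R = (PIP − Pplat)/V̇ = (43 − 26) / 1.05 = 17.0/1.05 = 16.19 cmH2O·s/L.
C = Vt/(Pplat − PEEP) = 514.5 / (26 − 13) = 514.5/13.0 = 39.577 mL/cmH2O.
τ = R × C = 16.19 × 0.03958 L/cmH2O = 0.6408 s.
Fraction remaining = e^(−Te/τ) = e^(−0.55/0.6408) = 0.4239; trapped volume = 514.5 × 0.4239 = 218.1 mL.
Additional alveolar pressure from trapping ≈ V_trapped / C = 218.1 / 39.577 = 5.511 cmH2O.

5.5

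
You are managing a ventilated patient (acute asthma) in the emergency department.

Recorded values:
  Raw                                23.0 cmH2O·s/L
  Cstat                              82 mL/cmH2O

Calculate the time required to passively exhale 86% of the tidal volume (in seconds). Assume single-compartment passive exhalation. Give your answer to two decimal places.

τ = R × C = 23.0 × 82 mL/cmH2O = 23.0 × 0.082 L/cmH2O = 1.886 s.
Exhaled fraction f = 1 − e^(−t/τ) → t = −τ·ln(1 − f) = −1.886·ln(0.14) = 3.708 s.

3.71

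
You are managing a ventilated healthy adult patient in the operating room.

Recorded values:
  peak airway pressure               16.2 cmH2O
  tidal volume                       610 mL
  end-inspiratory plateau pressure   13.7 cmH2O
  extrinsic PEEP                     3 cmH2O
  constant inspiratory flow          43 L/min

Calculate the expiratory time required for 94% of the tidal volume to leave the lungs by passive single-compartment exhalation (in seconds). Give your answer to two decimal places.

Flow: 43 L/min ÷ 60 = 0.7167 L/s.
R = (PIP − Pplat)/V̇ = (16.2 − 13.7) / 0.7167 = 2.5/0.7167 = 3.488 cmH2O·s/L.
C = Vt/(Pplat − PEEP) = 610.0 / (13.7 − 3) = 610.0/10.7 = 57.009 mL/cmH2O.
τ = R × C = 3.488 × 0.05701 L/cmH2O = 0.1989 s.
t = −τ·ln(1 − 0.94) = −0.1989·ln(0.06) = 0.5596 s.

0.56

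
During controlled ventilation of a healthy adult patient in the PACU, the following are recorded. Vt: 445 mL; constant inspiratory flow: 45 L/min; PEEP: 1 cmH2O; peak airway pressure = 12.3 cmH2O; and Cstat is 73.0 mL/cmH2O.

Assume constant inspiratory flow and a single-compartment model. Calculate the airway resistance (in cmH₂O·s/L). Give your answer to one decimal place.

Flow: 45 L/min ÷ 60 = 0.75 L/s.
Equation of motion (constant flow): PIP = Vt/C + R·V̇ + PEEP.
R·V̇ = PIP − Vt/C − PEEP = 12.3 − 445/73.0 − 1 = 12.3 − 6.096 − 1 = 5.204 cmH2O.
R = 5.204 / 0.75 = 6.939 cmH2O·s/L.

6.9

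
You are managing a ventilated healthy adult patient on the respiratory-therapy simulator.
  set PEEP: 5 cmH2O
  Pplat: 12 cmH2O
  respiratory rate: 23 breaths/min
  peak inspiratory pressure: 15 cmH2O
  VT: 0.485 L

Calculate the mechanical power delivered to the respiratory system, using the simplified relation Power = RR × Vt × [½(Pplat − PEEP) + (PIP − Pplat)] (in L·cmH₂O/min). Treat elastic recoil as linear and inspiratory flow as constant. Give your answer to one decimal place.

Per-breath work = Vt × [½(Pplat−PEEP) + (PIP−Pplat)] = 0.485 × [0.5×7.0 + 3.0] = 0.485 × 6.5 = 3.153 L·cmH2O.
Power = 23 × 3.153 = 72.519 L·cmH2O/min.

72.5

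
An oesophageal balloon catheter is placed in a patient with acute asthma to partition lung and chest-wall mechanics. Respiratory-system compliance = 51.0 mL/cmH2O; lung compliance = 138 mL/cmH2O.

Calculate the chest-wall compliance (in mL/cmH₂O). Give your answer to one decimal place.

80.9

1/Ccw = 1/Crs − 1/CL.
1/Ccw = 1/51.0 − 1/138 = 0.01236.
Ccw = 80.906 mL/cmH2O.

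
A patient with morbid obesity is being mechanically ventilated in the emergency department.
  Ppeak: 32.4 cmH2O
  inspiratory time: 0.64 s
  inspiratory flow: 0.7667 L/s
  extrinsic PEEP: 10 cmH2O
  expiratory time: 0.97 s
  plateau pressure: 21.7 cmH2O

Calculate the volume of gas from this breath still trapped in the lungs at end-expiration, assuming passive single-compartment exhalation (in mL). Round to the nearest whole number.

94

Vt = flow × Ti = 0.7667 L/s × 0.64 s × 1000 mL/L = 490.69 mL.
R = (PIP − Pplat)/V̇ = (32.4 − 21.7) / 0.7667 = 10.7/0.7667 = 13.956 cmH2O·s/L.
C = Vt/(Pplat − PEEP) = 490.69 / (21.7 − 10) = 490.69/11.7 = 41.939 mL/cmH2O.
τ = R × C = 13.956 × 0.04194 L/cmH2O = 0.5853 s.
Fraction remaining = e^(−Te/τ) = e^(−0.97/0.5853) = 0.1907.
Trapped volume = 490.69 × 0.1907 = 93.575 mL.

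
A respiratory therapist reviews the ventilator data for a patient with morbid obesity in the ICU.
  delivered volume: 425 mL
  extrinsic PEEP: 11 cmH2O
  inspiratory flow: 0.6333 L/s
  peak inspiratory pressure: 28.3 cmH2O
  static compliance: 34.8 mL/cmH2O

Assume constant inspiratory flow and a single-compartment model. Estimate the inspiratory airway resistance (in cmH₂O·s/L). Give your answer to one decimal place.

Equation of motion (constant flow): PIP = Vt/C + R·V̇ + PEEP.
R·V̇ = PIP − Vt/C − PEEP = 28.3 − 425/34.8 − 11 = 28.3 − 12.213 − 11 = 5.087 cmH2O.
R = 5.087 / 0.6333 = 8.033 cmH2O·s/L.

8.0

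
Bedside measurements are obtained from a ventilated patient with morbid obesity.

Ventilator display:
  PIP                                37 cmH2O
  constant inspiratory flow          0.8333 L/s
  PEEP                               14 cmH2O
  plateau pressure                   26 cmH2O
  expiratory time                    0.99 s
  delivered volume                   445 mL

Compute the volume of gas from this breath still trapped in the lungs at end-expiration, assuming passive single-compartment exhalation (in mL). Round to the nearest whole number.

R = (PIP − Pplat)/V̇ = (37 − 26) / 0.8333 = 11.0/0.8333 = 13.201 cmH2O·s/L.
C = Vt/(Pplat − PEEP) = 445.0 / (26 − 14) = 445.0/12.0 = 37.083 mL/cmH2O.
τ = R × C = 13.201 × 0.03708 L/cmH2O = 0.4895 s.
Fraction remaining = e^(−Te/τ) = e^(−0.99/0.4895) = 0.1323.
Trapped volume = 445.0 × 0.1323 = 58.874 mL.

59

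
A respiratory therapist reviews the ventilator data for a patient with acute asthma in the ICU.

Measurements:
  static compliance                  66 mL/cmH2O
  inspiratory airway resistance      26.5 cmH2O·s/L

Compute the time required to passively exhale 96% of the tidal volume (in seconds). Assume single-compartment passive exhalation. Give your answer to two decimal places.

5.63

τ = R × C = 26.5 × 66 mL/cmH2O = 26.5 × 0.066 L/cmH2O = 1.749 s.
Exhaled fraction f = 1 − e^(−t/τ) → t = −τ·ln(1 − f) = −1.749·ln(0.04) = 5.63 s.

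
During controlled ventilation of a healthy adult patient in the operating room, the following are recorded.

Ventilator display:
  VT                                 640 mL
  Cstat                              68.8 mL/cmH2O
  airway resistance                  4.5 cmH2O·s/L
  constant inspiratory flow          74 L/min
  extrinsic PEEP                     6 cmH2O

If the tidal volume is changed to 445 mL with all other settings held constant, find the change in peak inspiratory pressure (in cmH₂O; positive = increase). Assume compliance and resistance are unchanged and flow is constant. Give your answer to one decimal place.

PIP = Vt/C + R·V̇ + PEEP (constant-flow equation of motion).
Only the elastic term changes: ΔPIP = ΔVt / C = (445 − 640) / 68.8 = -2.834 cmH2O.

-2.8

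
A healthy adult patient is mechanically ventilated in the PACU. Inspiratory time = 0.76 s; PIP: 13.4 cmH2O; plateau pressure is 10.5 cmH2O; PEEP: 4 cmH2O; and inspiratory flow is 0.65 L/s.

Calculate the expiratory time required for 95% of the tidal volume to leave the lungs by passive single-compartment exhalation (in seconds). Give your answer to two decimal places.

Vt = flow × Ti = 0.65 L/s × 0.76 s × 1000 mL/L = 494.0 mL.
R = (PIP − Pplat)/V̇ = (13.4 − 10.5) / 0.65 = 2.9/0.65 = 4.462 cmH2O·s/L.
C = Vt/(Pplat − PEEP) = 494.0 / (10.5 − 4) = 494.0/6.5 = 76.0 mL/cmH2O.
τ = R × C = 4.462 × 0.076 L/cmH2O = 0.3391 s.
t = −τ·ln(1 − 0.95) = −0.3391·ln(0.05) = 1.016 s.

1.02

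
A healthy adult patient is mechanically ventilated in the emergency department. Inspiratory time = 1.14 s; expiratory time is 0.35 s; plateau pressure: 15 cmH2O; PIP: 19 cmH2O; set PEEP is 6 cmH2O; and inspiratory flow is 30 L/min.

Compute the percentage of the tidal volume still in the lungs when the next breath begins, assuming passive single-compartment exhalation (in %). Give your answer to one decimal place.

50.1

Flow: 30 L/min ÷ 60 = 0.5 L/s.
Vt = flow × Ti = 0.5 L/s × 1.14 s × 1000 mL/L = 570.0 mL.
R = (PIP − Pplat)/V̇ = (19 − 15) / 0.5 = 4.0/0.5 = 8.0 cmH2O·s/L.
C = Vt/(Pplat − PEEP) = 570.0 / (15 − 6) = 570.0/9.0 = 63.333 mL/cmH2O.
τ = R × C = 8.0 × 0.06333 L/cmH2O = 0.5066 s.
Fraction remaining at end-expiration = e^(−Te/τ) = e^(−0.35/0.5066) = 0.5011 → 50.11%.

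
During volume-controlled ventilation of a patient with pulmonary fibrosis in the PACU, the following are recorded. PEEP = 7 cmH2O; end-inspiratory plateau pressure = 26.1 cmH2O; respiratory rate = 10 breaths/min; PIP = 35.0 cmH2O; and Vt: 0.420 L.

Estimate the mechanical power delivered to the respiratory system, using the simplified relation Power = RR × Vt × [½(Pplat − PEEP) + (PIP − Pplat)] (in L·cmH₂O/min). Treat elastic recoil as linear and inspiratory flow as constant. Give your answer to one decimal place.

77.5

Per-breath work = Vt × [½(Pplat−PEEP) + (PIP−Pplat)] = 0.420 × [0.5×19.1 + 8.9] = 0.420 × 18.45 = 7.749 L·cmH2O.
Power = 10 × 7.749 = 77.49 L·cmH2O/min.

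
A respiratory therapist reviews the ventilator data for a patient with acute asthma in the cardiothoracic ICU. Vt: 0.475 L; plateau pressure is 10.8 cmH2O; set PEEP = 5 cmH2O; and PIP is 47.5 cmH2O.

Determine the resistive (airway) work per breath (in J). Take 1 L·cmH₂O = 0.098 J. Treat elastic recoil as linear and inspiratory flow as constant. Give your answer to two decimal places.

With constant inspiratory flow the resistive pressure is constant at PIP − Pplat = 47.5 − 10.8 = 36.7 cmH2O, so resistive work = 36.7 × 0.475 = 17.433 L·cmH2O.
× 0.098 J/(L·cmH2O) → 1.708 J.

1.71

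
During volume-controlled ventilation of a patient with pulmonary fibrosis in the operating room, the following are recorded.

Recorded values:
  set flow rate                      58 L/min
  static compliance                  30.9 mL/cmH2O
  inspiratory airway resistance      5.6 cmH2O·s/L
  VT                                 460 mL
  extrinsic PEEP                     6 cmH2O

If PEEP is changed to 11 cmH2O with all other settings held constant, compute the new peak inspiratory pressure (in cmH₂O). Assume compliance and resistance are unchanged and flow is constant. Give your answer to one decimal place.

Flow: 58 L/min ÷ 60 = 0.9667 L/s.
PIP = Vt/C + R·V̇ + PEEP (constant-flow equation of motion).
Only the baseline term changes: ΔPIP = ΔPEEP = 11 − 6 = 5.0 cmH2O.
Original PIP = 460/30.9 + 5.6×0.9667 + 6 = 26.3 cmH2O; new PIP = 26.3 + (5.0) = 31.3 cmH2O.

31.3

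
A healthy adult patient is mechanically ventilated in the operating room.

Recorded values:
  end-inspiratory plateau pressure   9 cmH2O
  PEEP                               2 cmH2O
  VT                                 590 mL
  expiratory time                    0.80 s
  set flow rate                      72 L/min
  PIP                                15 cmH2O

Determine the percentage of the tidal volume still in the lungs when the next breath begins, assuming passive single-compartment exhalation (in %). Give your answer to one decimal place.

15.0

Flow: 72 L/min ÷ 60 = 1.2 L/s.
R = (PIP − Pplat)/V̇ = (15 − 9) / 1.2 = 6.0/1.2 = 5.0 cmH2O·s/L.
C = Vt/(Pplat − PEEP) = 590.0 / (9 − 2) = 590.0/7.0 = 84.286 mL/cmH2O.
τ = R × C = 5.0 × 0.08429 L/cmH2O = 0.4215 s.
Fraction remaining at end-expiration = e^(−Te/τ) = e^(−0.80/0.4215) = 0.1499 → 14.99%.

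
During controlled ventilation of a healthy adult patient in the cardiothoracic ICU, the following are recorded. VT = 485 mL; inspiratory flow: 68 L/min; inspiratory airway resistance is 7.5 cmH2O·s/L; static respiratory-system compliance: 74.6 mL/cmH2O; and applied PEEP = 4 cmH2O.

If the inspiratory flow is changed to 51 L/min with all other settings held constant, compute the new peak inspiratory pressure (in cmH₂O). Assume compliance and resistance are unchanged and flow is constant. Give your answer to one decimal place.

Flow: 68 L/min ÷ 60 = 1.1333 L/s.
New flow: 51 L/min ÷ 60 = 0.85 L/s.
PIP = Vt/C + R·V̇ + PEEP (constant-flow equation of motion).
Only the resistive term changes: ΔPIP = R × ΔV̇ = 7.5 × (0.85 − 1.1333) = 7.5 × -0.2833 = -2.125 cmH2O.
Original PIP = 485/74.6 + 7.5×1.1333 + 4 = 19.001 cmH2O; new PIP = 19.001 + (-2.125) = 16.876 cmH2O.

16.9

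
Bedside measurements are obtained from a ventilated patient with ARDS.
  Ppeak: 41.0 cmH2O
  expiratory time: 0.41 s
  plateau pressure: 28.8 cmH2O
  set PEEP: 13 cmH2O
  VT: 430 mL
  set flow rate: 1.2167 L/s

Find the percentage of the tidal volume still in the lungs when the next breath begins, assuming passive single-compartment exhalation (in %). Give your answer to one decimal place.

22.3

R = (PIP − Pplat)/V̇ = (41.0 − 28.8) / 1.2167 = 12.2/1.2167 = 10.027 cmH2O·s/L.
C = Vt/(Pplat − PEEP) = 430.0 / (28.8 − 13) = 430.0/15.8 = 27.215 mL/cmH2O.
τ = R × C = 10.027 × 0.02722 L/cmH2O = 0.2729 s.
Fraction remaining at end-expiration = e^(−Te/τ) = e^(−0.41/0.2729) = 0.2226 → 22.26%.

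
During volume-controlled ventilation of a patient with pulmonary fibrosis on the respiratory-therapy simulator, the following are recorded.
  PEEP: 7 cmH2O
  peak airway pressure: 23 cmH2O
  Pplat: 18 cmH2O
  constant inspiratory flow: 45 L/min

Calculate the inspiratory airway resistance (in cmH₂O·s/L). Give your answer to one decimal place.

Flow: 45 L/min ÷ 60 = 0.75 L/s.
Raw = (PIP − Pplat) / flow = (23 − 18) / 0.75 = 5.0 / 0.75 = 6.667 cmH2O·s/L.

6.7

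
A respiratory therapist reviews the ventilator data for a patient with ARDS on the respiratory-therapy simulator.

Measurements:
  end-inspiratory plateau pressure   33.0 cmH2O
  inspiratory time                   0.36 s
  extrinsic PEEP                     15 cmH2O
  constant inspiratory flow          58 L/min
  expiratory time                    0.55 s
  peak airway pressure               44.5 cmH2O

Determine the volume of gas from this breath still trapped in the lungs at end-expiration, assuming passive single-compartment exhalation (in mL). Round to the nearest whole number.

Flow: 58 L/min ÷ 60 = 0.9667 L/s.
Vt = flow × Ti = 0.9667 L/s × 0.36 s × 1000 mL/L = 348.01 mL.
R = (PIP − Pplat)/V̇ = (44.5 − 33.0) / 0.9667 = 11.5/0.9667 = 11.896 cmH2O·s/L.
C = Vt/(Pplat − PEEP) = 348.01 / (33.0 − 15) = 348.01/18.0 = 19.334 mL/cmH2O.
τ = R × C = 11.896 × 0.01933 L/cmH2O = 0.2299 s.
Fraction remaining = e^(−Te/τ) = e^(−0.55/0.2299) = 0.09142.
Trapped volume = 348.01 × 0.09142 = 31.815 mL.

32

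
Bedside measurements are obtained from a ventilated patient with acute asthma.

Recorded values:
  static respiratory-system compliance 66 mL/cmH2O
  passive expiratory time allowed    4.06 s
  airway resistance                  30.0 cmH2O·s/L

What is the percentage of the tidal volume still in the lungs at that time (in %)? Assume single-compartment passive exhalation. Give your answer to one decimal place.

τ = R × C = 30.0 × 66 mL/cmH2O = 30.0 × 0.066 L/cmH2O = 1.98 s.
Passive exhalation: V(t)/V₀ = e^(−t/τ) = e^(−4.06/1.98) = 0.1287.
Fraction remaining = 0.1287 → 12.87%.

12.9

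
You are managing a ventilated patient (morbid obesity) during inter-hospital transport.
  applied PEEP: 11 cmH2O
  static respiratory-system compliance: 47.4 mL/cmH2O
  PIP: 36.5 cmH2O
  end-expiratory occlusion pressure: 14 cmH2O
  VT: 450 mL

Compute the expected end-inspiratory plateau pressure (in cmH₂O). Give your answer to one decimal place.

End-expiratory occlusion gives total PEEP = 14 cmH2O (intrinsic PEEP = 14 − 11 = 3). Use total PEEP for the elastic gradient.
Pplat = PEEPtotal + Vt / Cstat = 14 + 450 / 47.4 = 14 + 9.494 = 23.494 cmH2O.

23.5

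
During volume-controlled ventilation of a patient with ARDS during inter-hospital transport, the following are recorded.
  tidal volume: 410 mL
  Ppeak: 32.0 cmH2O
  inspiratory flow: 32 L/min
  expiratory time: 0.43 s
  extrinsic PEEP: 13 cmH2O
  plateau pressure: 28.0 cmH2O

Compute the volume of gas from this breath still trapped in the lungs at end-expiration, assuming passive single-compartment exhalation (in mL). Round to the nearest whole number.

50

Flow: 32 L/min ÷ 60 = 0.5333 L/s.
R = (PIP − Pplat)/V̇ = (32.0 − 28.0) / 0.5333 = 4.0/0.5333 = 7.5 cmH2O·s/L.
C = Vt/(Pplat − PEEP) = 410.0 / (28.0 − 13) = 410.0/15.0 = 27.333 mL/cmH2O.
τ = R × C = 7.5 × 0.02733 L/cmH2O = 0.205 s.
Fraction remaining = e^(−Te/τ) = e^(−0.43/0.205) = 0.1228.
Trapped volume = 410.0 × 0.1228 = 50.348 mL.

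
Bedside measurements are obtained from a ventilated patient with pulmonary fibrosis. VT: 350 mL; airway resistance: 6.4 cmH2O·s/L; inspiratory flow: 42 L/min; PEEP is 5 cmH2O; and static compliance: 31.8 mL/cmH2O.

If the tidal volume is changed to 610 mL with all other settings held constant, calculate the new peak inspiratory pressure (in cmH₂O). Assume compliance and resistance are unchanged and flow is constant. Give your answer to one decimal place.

Flow: 42 L/min ÷ 60 = 0.7 L/s.
PIP = Vt/C + R·V̇ + PEEP (constant-flow equation of motion).
Only the elastic term changes: ΔPIP = ΔVt / C = (610 − 350) / 31.8 = 8.176 cmH2O.
Original PIP = 350/31.8 + 6.4×0.7 + 5 = 20.486 cmH2O; new PIP = 20.486 + (8.176) = 28.662 cmH2O.

28.7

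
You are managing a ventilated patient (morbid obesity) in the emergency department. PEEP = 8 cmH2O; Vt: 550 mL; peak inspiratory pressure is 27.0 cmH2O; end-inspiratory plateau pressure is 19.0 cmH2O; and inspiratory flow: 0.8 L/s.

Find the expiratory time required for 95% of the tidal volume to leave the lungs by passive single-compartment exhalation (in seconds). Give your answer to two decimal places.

R = (PIP − Pplat)/V̇ = (27.0 − 19.0) / 0.8 = 8.0/0.8 = 10.0 cmH2O·s/L.
C = Vt/(Pplat − PEEP) = 550.0 / (19.0 − 8) = 550.0/11.0 = 50.0 mL/cmH2O.
τ = R × C = 10.0 × 0.05 L/cmH2O = 0.5 s.
t = −τ·ln(1 − 0.95) = −0.5·ln(0.05) = 1.498 s.

1.50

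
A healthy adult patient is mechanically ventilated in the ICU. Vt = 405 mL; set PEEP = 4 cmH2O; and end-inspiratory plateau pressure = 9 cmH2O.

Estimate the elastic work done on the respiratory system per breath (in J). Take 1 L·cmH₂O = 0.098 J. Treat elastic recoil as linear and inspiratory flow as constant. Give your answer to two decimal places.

Elastic work ≈ ½ × (Pplat − PEEP) × Vt = 0.5 × (9 − 4) × 0.405 L = 0.5 × 5.0 × 0.405 = 1.013 L·cmH2O.
× 0.098 J/(L·cmH2O) → 0.09927 J.

0.10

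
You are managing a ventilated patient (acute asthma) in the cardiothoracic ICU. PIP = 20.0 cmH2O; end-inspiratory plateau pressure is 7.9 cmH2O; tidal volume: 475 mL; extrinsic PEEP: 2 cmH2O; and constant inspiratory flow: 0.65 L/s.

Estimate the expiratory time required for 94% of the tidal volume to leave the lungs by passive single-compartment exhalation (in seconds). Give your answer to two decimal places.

4.22

R = (PIP − Pplat)/V̇ = (20.0 − 7.9) / 0.65 = 12.1/0.65 = 18.615 cmH2O·s/L.
C = Vt/(Pplat − PEEP) = 475.0 / (7.9 − 2) = 475.0/5.9 = 80.508 mL/cmH2O.
τ = R × C = 18.615 × 0.08051 L/cmH2O = 1.499 s.
t = −τ·ln(1 − 0.94) = −1.499·ln(0.06) = 4.217 s.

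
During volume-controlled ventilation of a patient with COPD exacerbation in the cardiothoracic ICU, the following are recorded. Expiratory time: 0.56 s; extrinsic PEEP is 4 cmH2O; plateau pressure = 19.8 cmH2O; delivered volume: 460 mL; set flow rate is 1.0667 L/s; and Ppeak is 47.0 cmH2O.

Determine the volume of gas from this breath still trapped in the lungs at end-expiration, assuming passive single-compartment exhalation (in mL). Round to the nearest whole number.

R = (PIP − Pplat)/V̇ = (47.0 − 19.8) / 1.0667 = 27.2/1.0667 = 25.499 cmH2O·s/L.
C = Vt/(Pplat − PEEP) = 460.0 / (19.8 − 4) = 460.0/15.8 = 29.114 mL/cmH2O.
τ = R × C = 25.499 × 0.02911 L/cmH2O = 0.7423 s.
Fraction remaining = e^(−Te/τ) = e^(−0.56/0.7423) = 0.4703.
Trapped volume = 460.0 × 0.4703 = 216.34 mL.

216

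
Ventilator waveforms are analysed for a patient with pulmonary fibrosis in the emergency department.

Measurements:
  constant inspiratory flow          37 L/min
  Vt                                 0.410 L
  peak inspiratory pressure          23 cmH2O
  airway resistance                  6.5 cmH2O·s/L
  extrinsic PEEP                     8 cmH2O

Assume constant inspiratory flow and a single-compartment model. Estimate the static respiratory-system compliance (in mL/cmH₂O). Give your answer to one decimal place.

37.3

Flow: 37 L/min ÷ 60 = 0.6167 L/s.
Equation of motion (constant flow): PIP = Vt/C + R·V̇ + PEEP.
Vt/C = PIP − R·V̇ − PEEP = 23 − 6.5×0.6167 − 8 = 23 − 4.009 − 8 = 10.991 cmH2O.
C = Vt / 10.991 = 410 / 10.991 = 37.303 mL/cmH2O.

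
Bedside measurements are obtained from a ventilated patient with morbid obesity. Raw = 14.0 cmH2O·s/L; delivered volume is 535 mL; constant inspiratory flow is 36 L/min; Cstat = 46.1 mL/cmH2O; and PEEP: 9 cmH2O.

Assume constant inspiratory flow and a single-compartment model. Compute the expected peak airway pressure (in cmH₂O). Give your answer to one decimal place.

29.0

Flow: 36 L/min ÷ 60 = 0.6 L/s.
Equation of motion (constant flow): PIP = Vt/C + R·V̇ + PEEP.
PIP = 535/46.1 + 14.0×0.6 + 9 = 11.605 + 8.4 + 9 = 29.005 cmH2O.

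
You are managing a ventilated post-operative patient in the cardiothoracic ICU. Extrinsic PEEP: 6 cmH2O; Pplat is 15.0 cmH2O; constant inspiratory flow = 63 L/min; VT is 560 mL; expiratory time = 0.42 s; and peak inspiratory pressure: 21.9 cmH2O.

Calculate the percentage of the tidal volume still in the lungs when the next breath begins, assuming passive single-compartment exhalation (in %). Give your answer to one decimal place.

Flow: 63 L/min ÷ 60 = 1.05 L/s.
R = (PIP − Pplat)/V̇ = (21.9 − 15.0) / 1.05 = 6.9/1.05 = 6.571 cmH2O·s/L.
C = Vt/(Pplat − PEEP) = 560.0 / (15.0 − 6) = 560.0/9.0 = 62.222 mL/cmH2O.
τ = R × C = 6.571 × 0.06222 L/cmH2O = 0.4088 s.
Fraction remaining at end-expiration = e^(−Te/τ) = e^(−0.42/0.4088) = 0.3579 → 35.79%.

35.8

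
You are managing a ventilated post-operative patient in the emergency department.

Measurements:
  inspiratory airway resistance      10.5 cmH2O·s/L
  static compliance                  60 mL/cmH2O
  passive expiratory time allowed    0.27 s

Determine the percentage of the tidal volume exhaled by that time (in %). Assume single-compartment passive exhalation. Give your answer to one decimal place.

34.9

τ = R × C = 10.5 × 60 mL/cmH2O = 10.5 × 0.060 L/cmH2O = 0.63 s.
Passive exhalation: V(t)/V₀ = e^(−t/τ) = e^(−0.27/0.63) = 0.6514.
Fraction exhaled = 1 − 0.6514 = 0.3486 → 34.86%.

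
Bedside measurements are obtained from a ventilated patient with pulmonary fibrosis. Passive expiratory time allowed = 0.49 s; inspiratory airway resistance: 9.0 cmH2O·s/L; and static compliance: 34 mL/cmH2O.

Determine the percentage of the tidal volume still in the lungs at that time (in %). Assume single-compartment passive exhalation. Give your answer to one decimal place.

20.2

τ = R × C = 9.0 × 34 mL/cmH2O = 9.0 × 0.034 L/cmH2O = 0.306 s.
Passive exhalation: V(t)/V₀ = e^(−t/τ) = e^(−0.49/0.306) = 0.2016.
Fraction remaining = 0.2016 → 20.16%.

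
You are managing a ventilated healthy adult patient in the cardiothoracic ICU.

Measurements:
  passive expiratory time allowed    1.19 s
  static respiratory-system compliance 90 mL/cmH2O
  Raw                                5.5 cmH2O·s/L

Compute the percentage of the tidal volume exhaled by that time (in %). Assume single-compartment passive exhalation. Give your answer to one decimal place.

τ = R × C = 5.5 × 90 mL/cmH2O = 5.5 × 0.090 L/cmH2O = 0.495 s.
Passive exhalation: V(t)/V₀ = e^(−t/τ) = e^(−1.19/0.495) = 0.09035.
Fraction exhaled = 1 − 0.09035 = 0.9097 → 90.97%.

91.0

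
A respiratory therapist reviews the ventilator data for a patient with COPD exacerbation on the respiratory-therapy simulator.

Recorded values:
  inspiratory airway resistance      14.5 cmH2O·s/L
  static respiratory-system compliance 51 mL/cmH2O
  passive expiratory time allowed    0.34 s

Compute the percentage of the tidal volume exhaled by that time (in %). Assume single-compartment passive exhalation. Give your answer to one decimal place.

τ = R × C = 14.5 × 51 mL/cmH2O = 14.5 × 0.051 L/cmH2O = 0.7395 s.
Passive exhalation: V(t)/V₀ = e^(−t/τ) = e^(−0.34/0.7395) = 0.6314.
Fraction exhaled = 1 − 0.6314 = 0.3686 → 36.86%.

36.9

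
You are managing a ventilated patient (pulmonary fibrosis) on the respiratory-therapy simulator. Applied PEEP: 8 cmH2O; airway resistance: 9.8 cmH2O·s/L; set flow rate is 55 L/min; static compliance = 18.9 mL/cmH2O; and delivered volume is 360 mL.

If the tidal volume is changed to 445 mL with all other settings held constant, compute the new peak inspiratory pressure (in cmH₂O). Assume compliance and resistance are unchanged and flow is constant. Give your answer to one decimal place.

40.5

Flow: 55 L/min ÷ 60 = 0.9167 L/s.
PIP = Vt/C + R·V̇ + PEEP (constant-flow equation of motion).
Only the elastic term changes: ΔPIP = ΔVt / C = (445 − 360) / 18.9 = 4.497 cmH2O.
Original PIP = 360/18.9 + 9.8×0.9167 + 8 = 36.031 cmH2O; new PIP = 36.031 + (4.497) = 40.528 cmH2O.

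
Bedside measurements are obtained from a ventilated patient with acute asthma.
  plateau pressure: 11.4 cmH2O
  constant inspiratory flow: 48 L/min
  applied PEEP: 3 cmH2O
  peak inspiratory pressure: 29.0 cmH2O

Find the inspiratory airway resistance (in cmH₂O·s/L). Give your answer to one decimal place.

22.0

Flow: 48 L/min ÷ 60 = 0.8 L/s.
Raw = (PIP − Pplat) / flow = (29.0 − 11.4) / 0.8 = 17.6 / 0.8 = 22.0 cmH2O·s/L.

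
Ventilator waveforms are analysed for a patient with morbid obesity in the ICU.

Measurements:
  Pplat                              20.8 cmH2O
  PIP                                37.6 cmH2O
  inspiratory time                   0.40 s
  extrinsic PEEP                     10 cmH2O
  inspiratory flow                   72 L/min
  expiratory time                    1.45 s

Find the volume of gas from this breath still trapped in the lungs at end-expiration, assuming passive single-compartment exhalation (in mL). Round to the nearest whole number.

47

Flow: 72 L/min ÷ 60 = 1.2 L/s.
Vt = flow × Ti = 1.2 L/s × 0.40 s × 1000 mL/L = 480.0 mL.
R = (PIP − Pplat)/V̇ = (37.6 − 20.8) / 1.2 = 16.8/1.2 = 14.0 cmH2O·s/L.
C = Vt/(Pplat − PEEP) = 480.0 / (20.8 − 10) = 480.0/10.8 = 44.444 mL/cmH2O.
τ = R × C = 14.0 × 0.04444 L/cmH2O = 0.6222 s.
Fraction remaining = e^(−Te/τ) = e^(−1.45/0.6222) = 0.09725.
Trapped volume = 480.0 × 0.09725 = 46.68 mL.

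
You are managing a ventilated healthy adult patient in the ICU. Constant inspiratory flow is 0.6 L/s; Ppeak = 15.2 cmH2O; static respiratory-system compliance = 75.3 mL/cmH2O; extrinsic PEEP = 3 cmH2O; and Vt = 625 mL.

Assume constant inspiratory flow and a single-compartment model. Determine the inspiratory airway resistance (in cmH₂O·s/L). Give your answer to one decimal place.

Equation of motion (constant flow): PIP = Vt/C + R·V̇ + PEEP.
R·V̇ = PIP − Vt/C − PEEP = 15.2 − 625/75.3 − 3 = 15.2 − 8.3 − 3 = 3.9 cmH2O.
R = 3.9 / 0.6 = 6.5 cmH2O·s/L.

6.5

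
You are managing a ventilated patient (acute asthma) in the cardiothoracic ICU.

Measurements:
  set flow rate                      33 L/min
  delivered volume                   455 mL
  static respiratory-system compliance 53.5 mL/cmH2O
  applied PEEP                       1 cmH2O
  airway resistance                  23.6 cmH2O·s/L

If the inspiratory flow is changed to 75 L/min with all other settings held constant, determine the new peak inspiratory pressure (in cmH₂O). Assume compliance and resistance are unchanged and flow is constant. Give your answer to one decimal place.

39.0

Flow: 33 L/min ÷ 60 = 0.55 L/s.
New flow: 75 L/min ÷ 60 = 1.25 L/s.
PIP = Vt/C + R·V̇ + PEEP (constant-flow equation of motion).
Only the resistive term changes: ΔPIP = R × ΔV̇ = 23.6 × (1.25 − 0.55) = 23.6 × 0.7 = 16.52 cmH2O.
Original PIP = 455/53.5 + 23.6×0.55 + 1 = 22.485 cmH2O; new PIP = 22.485 + (16.52) = 39.005 cmH2O.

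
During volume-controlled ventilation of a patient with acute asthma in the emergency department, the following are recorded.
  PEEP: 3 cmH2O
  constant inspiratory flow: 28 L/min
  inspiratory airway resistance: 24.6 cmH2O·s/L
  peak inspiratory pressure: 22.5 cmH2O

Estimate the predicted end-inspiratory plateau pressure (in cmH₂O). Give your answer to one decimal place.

11.0

Flow: 28 L/min ÷ 60 = 0.4667 L/s.
Pplat = PIP − Raw × flow = 22.5 − 24.6 × 0.4667 = 22.5 − 11.481 = 11.019 cmH2O.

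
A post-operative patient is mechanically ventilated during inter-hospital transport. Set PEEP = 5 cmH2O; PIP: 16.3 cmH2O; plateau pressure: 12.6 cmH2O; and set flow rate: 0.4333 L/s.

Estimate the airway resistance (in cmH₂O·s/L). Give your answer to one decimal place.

8.5

Raw = (PIP − Pplat) / flow = (16.3 − 12.6) / 0.4333 = 3.7 / 0.4333 = 8.539 cmH2O·s/L.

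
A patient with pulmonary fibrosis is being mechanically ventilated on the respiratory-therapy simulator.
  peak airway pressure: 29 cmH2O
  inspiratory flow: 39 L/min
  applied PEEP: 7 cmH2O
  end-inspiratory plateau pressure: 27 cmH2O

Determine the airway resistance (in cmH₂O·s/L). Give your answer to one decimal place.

3.1

Flow: 39 L/min ÷ 60 = 0.65 L/s.
Raw = (PIP − Pplat) / flow = (29 − 27) / 0.65 = 2.0 / 0.65 = 3.077 cmH2O·s/L.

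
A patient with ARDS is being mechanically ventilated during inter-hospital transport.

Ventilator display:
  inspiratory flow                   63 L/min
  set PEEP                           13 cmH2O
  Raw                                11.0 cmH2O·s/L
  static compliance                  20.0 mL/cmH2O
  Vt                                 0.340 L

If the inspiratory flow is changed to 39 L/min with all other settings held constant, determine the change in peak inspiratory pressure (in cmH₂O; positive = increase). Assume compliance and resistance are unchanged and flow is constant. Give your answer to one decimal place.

-4.4

Flow: 63 L/min ÷ 60 = 1.05 L/s.
New flow: 39 L/min ÷ 60 = 0.65 L/s.
PIP = Vt/C + R·V̇ + PEEP (constant-flow equation of motion).
Only the resistive term changes: ΔPIP = R × ΔV̇ = 11.0 × (0.65 − 1.05) = 11.0 × -0.4 = -4.4 cmH2O.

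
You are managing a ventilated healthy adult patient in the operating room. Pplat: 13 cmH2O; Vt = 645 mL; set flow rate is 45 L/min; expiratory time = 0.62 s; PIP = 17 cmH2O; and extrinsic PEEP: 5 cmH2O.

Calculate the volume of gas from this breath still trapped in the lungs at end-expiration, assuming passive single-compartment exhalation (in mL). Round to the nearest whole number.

153

Flow: 45 L/min ÷ 60 = 0.75 L/s.
R = (PIP − Pplat)/V̇ = (17 − 13) / 0.75 = 4.0/0.75 = 5.333 cmH2O·s/L.
C = Vt/(Pplat − PEEP) = 645.0 / (13 − 5) = 645.0/8.0 = 80.625 mL/cmH2O.
τ = R × C = 5.333 × 0.08063 L/cmH2O = 0.43 s.
Fraction remaining = e^(−Te/τ) = e^(−0.62/0.43) = 0.2365.
Trapped volume = 645.0 × 0.2365 = 152.54 mL.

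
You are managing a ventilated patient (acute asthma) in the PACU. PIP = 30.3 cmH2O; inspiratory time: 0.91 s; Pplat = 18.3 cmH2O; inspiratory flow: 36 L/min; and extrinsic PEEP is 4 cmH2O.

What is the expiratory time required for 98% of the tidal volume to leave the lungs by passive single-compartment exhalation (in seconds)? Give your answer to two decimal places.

Flow: 36 L/min ÷ 60 = 0.6 L/s.
Vt = flow × Ti = 0.6 L/s × 0.91 s × 1000 mL/L = 546.0 mL.
R = (PIP − Pplat)/V̇ = (30.3 − 18.3) / 0.6 = 12.0/0.6 = 20.0 cmH2O·s/L.
C = Vt/(Pplat − PEEP) = 546.0 / (18.3 − 4) = 546.0/14.3 = 38.182 mL/cmH2O.
τ = R × C = 20.0 × 0.03818 L/cmH2O = 0.7636 s.
t = −τ·ln(1 − 0.98) = −0.7636·ln(0.02) = 2.987 s.

2.99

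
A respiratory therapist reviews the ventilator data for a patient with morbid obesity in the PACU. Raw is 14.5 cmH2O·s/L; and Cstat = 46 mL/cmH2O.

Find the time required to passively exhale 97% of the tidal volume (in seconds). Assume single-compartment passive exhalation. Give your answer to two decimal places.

2.34

τ = R × C = 14.5 × 46 mL/cmH2O = 14.5 × 0.046 L/cmH2O = 0.667 s.
Exhaled fraction f = 1 − e^(−t/τ) → t = −τ·ln(1 − f) = −0.667·ln(0.03) = 2.339 s.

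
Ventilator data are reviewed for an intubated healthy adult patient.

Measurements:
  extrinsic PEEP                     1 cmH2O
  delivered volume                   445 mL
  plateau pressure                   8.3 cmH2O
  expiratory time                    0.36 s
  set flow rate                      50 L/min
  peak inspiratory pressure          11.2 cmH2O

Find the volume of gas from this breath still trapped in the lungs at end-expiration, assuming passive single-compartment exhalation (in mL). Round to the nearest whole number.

82

Flow: 50 L/min ÷ 60 = 0.8333 L/s.
R = (PIP − Pplat)/V̇ = (11.2 − 8.3) / 0.8333 = 2.9/0.8333 = 3.48 cmH2O·s/L.
C = Vt/(Pplat − PEEP) = 445.0 / (8.3 − 1) = 445.0/7.3 = 60.959 mL/cmH2O.
τ = R × C = 3.48 × 0.06096 L/cmH2O = 0.2121 s.
Fraction remaining = e^(−Te/τ) = e^(−0.36/0.2121) = 0.1832.
Trapped volume = 445.0 × 0.1832 = 81.524 mL.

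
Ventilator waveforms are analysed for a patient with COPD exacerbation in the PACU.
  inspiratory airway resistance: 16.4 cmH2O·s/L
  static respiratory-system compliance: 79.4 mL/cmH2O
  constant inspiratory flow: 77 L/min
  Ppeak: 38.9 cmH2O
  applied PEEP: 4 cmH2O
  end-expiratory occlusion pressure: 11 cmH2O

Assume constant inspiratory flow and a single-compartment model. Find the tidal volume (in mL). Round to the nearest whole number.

Flow: 77 L/min ÷ 60 = 1.2833 L/s.
Total PEEP = 11 cmH2O (set 4 + intrinsic 7); this is the baseline alveolar pressure.
Equation of motion (constant flow): PIP = Vt/C + R·V̇ + PEEP.
Vt/C = PIP − R·V̇ − PEEP = 38.9 − 21.046 − 11 = 6.854 cmH2O.
Vt = C × 6.854 = 79.4 × 6.854 = 544.21 mL.

544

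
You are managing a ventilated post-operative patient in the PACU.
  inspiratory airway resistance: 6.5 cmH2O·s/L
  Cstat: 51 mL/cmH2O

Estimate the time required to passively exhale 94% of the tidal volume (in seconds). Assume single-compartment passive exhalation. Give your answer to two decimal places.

τ = R × C = 6.5 × 51 mL/cmH2O = 6.5 × 0.051 L/cmH2O = 0.3315 s.
Exhaled fraction f = 1 − e^(−t/τ) → t = −τ·ln(1 − f) = −0.3315·ln(0.06) = 0.9326 s.

0.93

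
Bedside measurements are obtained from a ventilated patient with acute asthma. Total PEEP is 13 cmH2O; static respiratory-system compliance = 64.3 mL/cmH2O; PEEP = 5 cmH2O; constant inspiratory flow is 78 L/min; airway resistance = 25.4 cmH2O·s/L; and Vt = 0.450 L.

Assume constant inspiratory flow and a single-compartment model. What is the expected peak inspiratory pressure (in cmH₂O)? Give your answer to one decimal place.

53.0

Flow: 78 L/min ÷ 60 = 1.3 L/s.
Total PEEP = 13 cmH2O (set 5 + intrinsic 8); this is the baseline alveolar pressure.
Equation of motion (constant flow): PIP = Vt/C + R·V̇ + PEEP.
PIP = 450/64.3 + 25.4×1.3 + 13 = 6.998 + 33.02 + 13 = 53.018 cmH2O.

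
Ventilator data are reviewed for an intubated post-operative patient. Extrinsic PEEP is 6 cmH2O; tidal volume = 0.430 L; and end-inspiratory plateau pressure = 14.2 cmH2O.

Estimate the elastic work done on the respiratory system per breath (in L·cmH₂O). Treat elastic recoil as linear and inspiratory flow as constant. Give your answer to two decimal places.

Elastic work ≈ ½ × (Pplat − PEEP) × Vt = 0.5 × (14.2 − 6) × 0.430 L = 0.5 × 8.2 × 0.430 = 1.763 L·cmH2O.

1.76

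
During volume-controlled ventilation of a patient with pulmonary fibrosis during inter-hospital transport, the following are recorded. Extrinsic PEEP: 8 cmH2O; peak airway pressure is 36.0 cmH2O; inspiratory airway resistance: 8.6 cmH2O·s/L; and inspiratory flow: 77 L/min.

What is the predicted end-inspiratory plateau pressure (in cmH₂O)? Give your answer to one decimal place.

Flow: 77 L/min ÷ 60 = 1.2833 L/s.
Pplat = PIP − Raw × flow = 36.0 − 8.6 × 1.2833 = 36.0 − 11.036 = 24.964 cmH2O.

25.0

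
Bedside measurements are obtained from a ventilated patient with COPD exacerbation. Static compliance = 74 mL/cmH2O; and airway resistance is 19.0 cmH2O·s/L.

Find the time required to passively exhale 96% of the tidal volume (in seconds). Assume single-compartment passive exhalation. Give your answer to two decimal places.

τ = R × C = 19.0 × 74 mL/cmH2O = 19.0 × 0.074 L/cmH2O = 1.406 s.
Exhaled fraction f = 1 − e^(−t/τ) → t = −τ·ln(1 − f) = −1.406·ln(0.04) = 4.526 s.

4.53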